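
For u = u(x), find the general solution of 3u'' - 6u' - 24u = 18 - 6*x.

u = -13/16 + x/4 + C1*exp(4*x) + C2*exp(-2*x)

Divide through by 3: u'' - 2u' - 8u = 6 - 2*x.
Characteristic equation r² - 2r - 8 = 0 factors as (r - 4)(r + 2) = 0, so r = 4, -2.
Hence u_h = C1*exp(4*x) + C2*exp(-2*x).
For the particular solution try u_p = A0 + A1*x. Substituting and matching coefficients of each power of x gives A0 = -13/16, A1 = 1/4, so u_p = -13/16 + x/4.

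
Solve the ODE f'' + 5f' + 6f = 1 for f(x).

f = 1/6 + C1*exp(-2*x) + C2*exp(-3*x)

Characteristic equation r² + 5r + 6 = 0 factors as (r + 2)(r + 3) = 0, so r = -2, -3.
Hence f_h = C1*exp(-2*x) + C2*exp(-3*x).
For the particular solution try f_p = A0. Substituting and matching coefficients of each power of x gives A0 = 1/6, so f_p = 1/6.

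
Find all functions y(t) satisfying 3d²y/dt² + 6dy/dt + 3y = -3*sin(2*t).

Divide through by 3: y'' + 2y' + y = -sin(2*t).
Characteristic equation r² + 2r + 1 = 0 has discriminant (2)² - 4·(1) = 0, so r = -1 is a repeated root.
Hence y_h = (C1 + C2*t)*exp(-t).
Try y_p = A*cos(2*t) + B*sin(2*t). Substituting and equating the coefficients of cos(2t) and sin(2t) gives A = 4/25, B = 3/25, so y_p = 3*sin(2*t)/25 + 4*cos(2*t)/25.

y = 3*sin(2*t)/25 + 4*cos(2*t)/25 + C1*exp(-t) + C2*t*exp(-t)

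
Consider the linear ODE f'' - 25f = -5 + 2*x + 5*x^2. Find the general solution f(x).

f = 23/125 - 2*x/25 - x**2/5 + C1*exp(-5*x) + C2*exp(5*x)

Characteristic equation r² - 25 = 0 factors as (r + 5)(r - 5) = 0, so r = -5, 5.
Hence f_h = C1*exp(-5*x) + C2*exp(5*x).
For the particular solution try f_p = A0 + A1*x + A2*x^2. Substituting and matching coefficients of each power of x gives A0 = 23/125, A1 = -2/25, A2 = -1/5, so f_p = 23/125 - 2*x/25 - x^2/5.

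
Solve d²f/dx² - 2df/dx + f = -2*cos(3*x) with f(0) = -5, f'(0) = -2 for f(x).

Characteristic equation r² - 2r + 1 = 0 has discriminant (-2)² - 4·(1) = 0, so r = 1 is a repeated root.
Hence f_h = (C1 + C2*x)*exp(x).
Try f_p = A*cos(3*x) + B*sin(3*x). Substituting and equating the coefficients of cos(3x) and sin(3x) gives A = 4/25, B = 3/25, so f_p = 3*sin(3*x)/25 + 4*cos(3*x)/25.
General solution: f = 3*sin(3*x)/25 + 4*cos(3*x)/25 + C1*exp(x) + C2*x*exp(x).
Apply the initial conditions: f(0) = 4/25 + C1 = -5 and f'(0) = 9/25 + C1 + C2 = -2. Solving gives C1 = -129/25, C2 = 14/5.

f = -129*exp(x)/25 + 3*sin(3*x)/25 + 4*cos(3*x)/25 + 14*x*exp(x)/5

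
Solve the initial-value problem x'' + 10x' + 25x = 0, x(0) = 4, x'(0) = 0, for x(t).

Characteristic equation r² + 10r + 25 = 0 has discriminant (10)² - 4·(25) = 0, so r = -5 is a repeated root.
Hence x_h = (C1 + C2*t)*exp(-5*t).
Apply the initial conditions: x(0) = C1 = 4 and x'(0) = C2 - 5*C1 = 0. Solving gives C1 = 4, C2 = 20.

x = 4*exp(-5*t) + 20*t*exp(-5*t)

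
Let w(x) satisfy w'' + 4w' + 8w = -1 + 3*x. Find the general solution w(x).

Characteristic equation r² + 4r + 8 = 0 has discriminant (4)² - 4·(8) = -16 < 0, so r = -2 ± 2i.
Hence w_h = C1*cos(2*x)*exp(-2*x) + C2*exp(-2*x)*sin(2*x).
For the particular solution try w_p = A0 + A1*x. Substituting and matching coefficients of each power of x gives A0 = -5/16, A1 = 3/8, so w_p = -5/16 + 3*x/8.

w = -5/16 + 3*x/8 + C1*cos(2*x)*exp(-2*x) + C2*exp(-2*x)*sin(2*x)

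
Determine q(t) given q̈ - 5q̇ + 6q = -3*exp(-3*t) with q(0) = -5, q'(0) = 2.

Characteristic equation r² - 5r + 6 = 0 factors as (r - 2)(r - 3) = 0, so r = 2, 3.
Hence q_h = C1*exp(2*t) + C2*exp(3*t).
Try q_p = A*exp(-3*t). Substituting into the equation and dividing by exp(-3*t) gives A = -1/10, so q_p = -exp(-3*t)/10.
General solution: q = -exp(-3*t)/10 + C1*exp(2*t) + C2*exp(3*t).
Apply the initial conditions: q(0) = -1/10 + C1 + C2 = -5 and q'(0) = 3/10 + 2*C1 + 3*C2 = 2. Solving gives C1 = -82/5, C2 = 23/2.

q = -82*exp(2*t)/5 - exp(-3*t)/10 + 23*exp(3*t)/2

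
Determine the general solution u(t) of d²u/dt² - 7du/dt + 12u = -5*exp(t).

u = -5*exp(t)/6 + C1*exp(4*t) + C2*exp(3*t)

Characteristic equation r² - 7r + 12 = 0 factors as (r - 4)(r - 3) = 0, so r = 4, 3.
Hence u_h = C1*exp(4*t) + C2*exp(3*t).
Try u_p = A*exp(t). Substituting into the equation and dividing by exp(t) gives A = -5/6, so u_p = -5*exp(t)/6.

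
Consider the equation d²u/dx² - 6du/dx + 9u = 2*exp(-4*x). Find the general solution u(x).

Characteristic equation r² - 6r + 9 = 0 has discriminant (-6)² - 4·(9) = 0, so r = 3 is a repeated root.
Hence u_h = (C1 + C2*x)*exp(3*x).
Try u_p = A*exp(-4*x). Substituting into the equation and dividing by exp(-4*x) gives A = 2/49, so u_p = 2*exp(-4*x)/49.

u = 2*exp(-4*x)/49 + C1*exp(3*x) + C2*x*exp(3*x)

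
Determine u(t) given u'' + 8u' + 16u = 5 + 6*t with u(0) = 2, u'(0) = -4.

Characteristic equation r² + 8r + 16 = 0 has discriminant (8)² - 4·(16) = 0, so r = -4 is a repeated root.
Hence u_h = (C1 + C2*t)*exp(-4*t).
For the particular solution try u_p = A0 + A1*t. Substituting and matching coefficients of each power of t gives A0 = 1/8, A1 = 3/8, so u_p = 1/8 + 3*t/8.
General solution: u = 1/8 + 3*t/8 + C1*exp(-4*t) + C2*t*exp(-4*t).
Apply the initial conditions: u(0) = 1/8 + C1 = 2 and u'(0) = 3/8 + C2 - 4*C1 = -4. Solving gives C1 = 15/8, C2 = 25/8.

u = 1/8 + 3*t/8 + 15*exp(-4*t)/8 + 25*t*exp(-4*t)/8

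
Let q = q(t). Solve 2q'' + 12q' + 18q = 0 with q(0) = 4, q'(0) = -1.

Divide through by 2: q'' + 6q' + 9q = 0.
Characteristic equation r² + 6r + 9 = 0 has discriminant (6)² - 4·(9) = 0, so r = -3 is a repeated root.
Hence q_h = (C1 + C2*t)*exp(-3*t).
Apply the initial conditions: q(0) = C1 = 4 and q'(0) = C2 - 3*C1 = -1. Solving gives C1 = 4, C2 = 11.

q = 4*exp(-3*t) + 11*t*exp(-3*t)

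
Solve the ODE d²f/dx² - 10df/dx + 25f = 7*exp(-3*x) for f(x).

Characteristic equation r² - 10r + 25 = 0 has discriminant (-10)² - 4·(25) = 0, so r = 5 is a repeated root.
Hence f_h = (C1 + C2*x)*exp(5*x).
Try f_p = A*exp(-3*x). Substituting into the equation and dividing by exp(-3*x) gives A = 7/64, so f_p = 7*exp(-3*x)/64.

f = 7*exp(-3*x)/64 + C1*exp(5*x) + C2*x*exp(5*x)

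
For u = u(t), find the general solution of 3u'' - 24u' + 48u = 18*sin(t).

Divide through by 3: u'' - 8u' + 16u = 6*sin(t).
Characteristic equation r² - 8r + 16 = 0 has discriminant (-8)² - 4·(16) = 0, so r = 4 is a repeated root.
Hence u_h = (C1 + C2*t)*exp(4*t).
Try u_p = A*cos(t) + B*sin(t). Substituting and equating the coefficients of cos(t) and sin(t) gives A = 48/289, B = 90/289, so u_p = 48*cos(t)/289 + 90*sin(t)/289.

u = 48*cos(t)/289 + 90*sin(t)/289 + C1*exp(4*t) + C2*t*exp(4*t)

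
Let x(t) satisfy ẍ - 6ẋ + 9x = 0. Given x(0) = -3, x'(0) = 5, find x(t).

Characteristic equation r² - 6r + 9 = 0 has discriminant (-6)² - 4·(9) = 0, so r = 3 is a repeated root.
Hence x_h = (C1 + C2*t)*exp(3*t).
Apply the initial conditions: x(0) = C1 = -3 and x'(0) = C2 + 3*C1 = 5. Solving gives C1 = -3, C2 = 14.

x = -3*exp(3*t) + 14*t*exp(3*t)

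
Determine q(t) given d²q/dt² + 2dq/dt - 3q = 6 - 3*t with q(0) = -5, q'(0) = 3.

q = -4/3 + t - 17*exp(-3*t)/12 - 9*exp(t)/4

Characteristic equation r² + 2r - 3 = 0 factors as (r - 1)(r + 3) = 0, so r = 1, -3.
Hence q_h = C1*exp(t) + C2*exp(-3*t).
For the particular solution try q_p = A0 + A1*t. Substituting and matching coefficients of each power of t gives A0 = -4/3, A1 = 1, so q_p = -4/3 + t.
General solution: q = -4/3 + t + C1*exp(t) + C2*exp(-3*t).
Apply the initial conditions: q(0) = -4/3 + C1 + C2 = -5 and q'(0) = 1 + C1 - 3*C2 = 3. Solving gives C1 = -9/4, C2 = -17/12.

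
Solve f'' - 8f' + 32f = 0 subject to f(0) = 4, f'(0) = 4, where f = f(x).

f = -3*exp(4*x)*sin(4*x) + 4*cos(4*x)*exp(4*x)

Characteristic equation r² - 8r + 32 = 0 has discriminant (-8)² - 4·(32) = -64 < 0, so r = 4 ± 4i.
Hence f_h = C1*cos(4*x)*exp(4*x) + C2*exp(4*x)*sin(4*x).
Apply the initial conditions: f(0) = C1 = 4 and f'(0) = 4*C1 + 4*C2 = 4. Solving gives C1 = 4, C2 = -3.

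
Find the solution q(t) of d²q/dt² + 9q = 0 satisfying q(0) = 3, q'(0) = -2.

q = 3*cos(3*t) - 2*sin(3*t)/3

Characteristic equation r² + 9 = 0 has discriminant (0)² - 4·(9) = -36 < 0, so r = ± 3i.
Hence q_h = C1*cos(3*t) + C2*sin(3*t).
Apply the initial conditions: q(0) = C1 = 3 and q'(0) = 3*C2 = -2. Solving gives C1 = 3, C2 = -2/3.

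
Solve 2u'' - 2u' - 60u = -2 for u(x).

u = 1/30 + C1*exp(6*x) + C2*exp(-5*x)

Divide through by 2: u'' - u' - 30u = -1.
Characteristic equation r² - r - 30 = 0 factors as (r - 6)(r + 5) = 0, so r = 6, -5.
Hence u_h = C1*exp(6*x) + C2*exp(-5*x).
For the particular solution try u_p = A0. Substituting and matching coefficients of each power of x gives A0 = 1/30, so u_p = 1/30.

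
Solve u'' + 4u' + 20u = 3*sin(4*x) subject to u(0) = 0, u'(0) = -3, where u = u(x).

u = -3*cos(4*x)/17 + 3*sin(4*x)/68 - 12*exp(-2*x)*sin(4*x)/17 + 3*cos(4*x)*exp(-2*x)/17

Characteristic equation r² + 4r + 20 = 0 has discriminant (4)² - 4·(20) = -64 < 0, so r = -2 ± 4i.
Hence u_h = C1*cos(4*x)*exp(-2*x) + C2*exp(-2*x)*sin(4*x).
Try u_p = A*cos(4*x) + B*sin(4*x). Substituting and equating the coefficients of cos(4x) and sin(4x) gives A = -3/17, B = 3/68, so u_p = -3*cos(4*x)/17 + 3*sin(4*x)/68.
General solution: u = -3*cos(4*x)/17 + 3*sin(4*x)/68 + C1*cos(4*x)*exp(-2*x) + C2*exp(-2*x)*sin(4*x).
Apply the initial conditions: u(0) = -3/17 + C1 = 0 and u'(0) = 3/17 - 2*C1 + 4*C2 = -3. Solving gives C1 = 3/17, C2 = -12/17.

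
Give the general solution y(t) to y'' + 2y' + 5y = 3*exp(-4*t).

Characteristic equation r² + 2r + 5 = 0 has discriminant (2)² - 4·(5) = -16 < 0, so r = -1 ± 2i.
Hence y_h = C1*cos(2*t)*exp(-t) + C2*exp(-t)*sin(2*t).
Try y_p = A*exp(-4*t). Substituting into the equation and dividing by exp(-4*t) gives A = 3/13, so y_p = 3*exp(-4*t)/13.

y = 3*exp(-4*t)/13 + C1*cos(2*t)*exp(-t) + C2*exp(-t)*sin(2*t)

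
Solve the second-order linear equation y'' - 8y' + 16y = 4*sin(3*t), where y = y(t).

Characteristic equation r² - 8r + 16 = 0 has discriminant (-8)² - 4·(16) = 0, so r = 4 is a repeated root.
Hence y_h = (C1 + C2*t)*exp(4*t).
Try y_p = A*cos(3*t) + B*sin(3*t). Substituting and equating the coefficients of cos(3t) and sin(3t) gives A = 96/625, B = 28/625, so y_p = 28*sin(3*t)/625 + 96*cos(3*t)/625.

y = 28*sin(3*t)/625 + 96*cos(3*t)/625 + C1*exp(4*t) + C2*t*exp(4*t)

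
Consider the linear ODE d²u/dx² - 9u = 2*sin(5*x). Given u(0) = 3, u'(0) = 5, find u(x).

u = -sin(5*x)/17 + 21*exp(-3*x)/34 + 81*exp(3*x)/34

Characteristic equation r² - 9 = 0 factors as (r - 3)(r + 3) = 0, so r = 3, -3.
Hence u_h = C1*exp(3*x) + C2*exp(-3*x).
Try u_p = A*cos(5*x) + B*sin(5*x). Substituting and equating the coefficients of cos(5x) and sin(5x) gives A = 0, B = -1/17, so u_p = -sin(5*x)/17.
General solution: u = -sin(5*x)/17 + C1*exp(3*x) + C2*exp(-3*x).
Apply the initial conditions: u(0) = C1 + C2 = 3 and u'(0) = -5/17 - 3*C2 + 3*C1 = 5. Solving gives C1 = 81/34, C2 = 21/34.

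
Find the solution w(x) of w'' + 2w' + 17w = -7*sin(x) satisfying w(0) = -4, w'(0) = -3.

w = -28*sin(x)/65 + 7*cos(x)/130 - 861*exp(-x)*sin(4*x)/520 - 527*cos(4*x)*exp(-x)/130

Characteristic equation r² + 2r + 17 = 0 has discriminant (2)² - 4·(17) = -64 < 0, so r = -1 ± 4i.
Hence w_h = C1*cos(4*x)*exp(-x) + C2*exp(-x)*sin(4*x).
Try w_p = A*cos(x) + B*sin(x). Substituting and equating the coefficients of cos(x) and sin(x) gives A = 7/130, B = -28/65, so w_p = -28*sin(x)/65 + 7*cos(x)/130.
General solution: w = -28*sin(x)/65 + 7*cos(x)/130 + C1*cos(4*x)*exp(-x) + C2*exp(-x)*sin(4*x).
Apply the initial conditions: w(0) = 7/130 + C1 = -4 and w'(0) = -28/65 - C1 + 4*C2 = -3. Solving gives C1 = -527/130, C2 = -861/520.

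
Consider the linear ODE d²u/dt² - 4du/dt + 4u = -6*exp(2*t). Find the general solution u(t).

u = C1*exp(2*t) - 3*t**2*exp(2*t) + C2*t*exp(2*t)

Characteristic equation r² - 4r + 4 = 0 has discriminant (-4)² - 4·(4) = 0, so r = 2 is a repeated root.
Hence u_h = (C1 + C2*t)*exp(2*t).
Since exp(2*t) solves the homogeneous equation (r = 2 is a root of multiplicity 2), multiply the trial by t^2. Try u_p = A*t^2*exp(2*t). Substituting into the equation and dividing by exp(2*t) gives A = -3, so u_p = -3*t^2*exp(2*t).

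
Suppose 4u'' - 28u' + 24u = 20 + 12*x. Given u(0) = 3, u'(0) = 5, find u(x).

u = 17/12 + x/2 + 7*exp(6*x)/12 + exp(x)

Divide through by 4: u'' - 7u' + 6u = 5 + 3*x.
Characteristic equation r² - 7r + 6 = 0 factors as (r - 6)(r - 1) = 0, so r = 6, 1.
Hence u_h = C1*exp(6*x) + C2*exp(x).
For the particular solution try u_p = A0 + A1*x. Substituting and matching coefficients of each power of x gives A0 = 17/12, A1 = 1/2, so u_p = 17/12 + x/2.
General solution: u = 17/12 + x/2 + C1*exp(6*x) + C2*exp(x).
Apply the initial conditions: u(0) = 17/12 + C1 + C2 = 3 and u'(0) = 1/2 + C2 + 6*C1 = 5. Solving gives C1 = 7/12, C2 = 1.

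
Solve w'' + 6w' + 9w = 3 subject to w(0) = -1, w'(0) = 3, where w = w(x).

Characteristic equation r² + 6r + 9 = 0 has discriminant (6)² - 4·(9) = 0, so r = -3 is a repeated root.
Hence w_h = (C1 + C2*x)*exp(-3*x).
For the particular solution try w_p = A0. Substituting and matching coefficients of each power of x gives A0 = 1/3, so w_p = 1/3.
General solution: w = 1/3 + C1*exp(-3*x) + C2*x*exp(-3*x).
Apply the initial conditions: w(0) = 1/3 + C1 = -1 and w'(0) = C2 - 3*C1 = 3. Solving gives C1 = -4/3, C2 = -1.

w = 1/3 - 4*exp(-3*x)/3 - x*exp(-3*x)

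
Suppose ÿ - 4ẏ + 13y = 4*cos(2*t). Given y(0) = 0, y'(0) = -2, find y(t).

Characteristic equation r² - 4r + 13 = 0 has discriminant (-4)² - 4·(13) = -36 < 0, so r = 2 ± 3i.
Hence y_h = C1*cos(3*t)*exp(2*t) + C2*exp(2*t)*sin(3*t).
Try y_p = A*cos(2*t) + B*sin(2*t). Substituting and equating the coefficients of cos(2t) and sin(2t) gives A = 36/145, B = -32/145, so y_p = -32*sin(2*t)/145 + 36*cos(2*t)/145.
General solution: y = -32*sin(2*t)/145 + 36*cos(2*t)/145 + C1*cos(3*t)*exp(2*t) + C2*exp(2*t)*sin(3*t).
Apply the initial conditions: y(0) = 36/145 + C1 = 0 and y'(0) = -64/145 + 2*C1 + 3*C2 = -2. Solving gives C1 = -36/145, C2 = -154/435.

y = -32*sin(2*t)/145 + 36*cos(2*t)/145 - 154*exp(2*t)*sin(3*t)/435 - 36*cos(3*t)*exp(2*t)/145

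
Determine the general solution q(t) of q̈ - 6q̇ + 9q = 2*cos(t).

q = -3*sin(t)/25 + 4*cos(t)/25 + C1*exp(3*t) + C2*t*exp(3*t)

Characteristic equation r² - 6r + 9 = 0 has discriminant (-6)² - 4·(9) = 0, so r = 3 is a repeated root.
Hence q_h = (C1 + C2*t)*exp(3*t).
Try q_p = A*cos(t) + B*sin(t). Substituting and equating the coefficients of cos(t) and sin(t) gives A = 4/25, B = -3/25, so q_p = -3*sin(t)/25 + 4*cos(t)/25.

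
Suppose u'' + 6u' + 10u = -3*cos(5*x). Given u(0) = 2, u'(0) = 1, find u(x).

Characteristic equation r² + 6r + 10 = 0 has discriminant (6)² - 4·(10) = -4 < 0, so r = -3 ± i.
Hence u_h = C1*cos(x)*exp(-3*x) + C2*exp(-3*x)*sin(x).
Try u_p = A*cos(5*x) + B*sin(5*x). Substituting and equating the coefficients of cos(5x) and sin(5x) gives A = 1/25, B = -2/25, so u_p = -2*sin(5*x)/25 + cos(5*x)/25.
General solution: u = -2*sin(5*x)/25 + cos(5*x)/25 + C1*cos(x)*exp(-3*x) + C2*exp(-3*x)*sin(x).
Apply the initial conditions: u(0) = 1/25 + C1 = 2 and u'(0) = -2/5 + C2 - 3*C1 = 1. Solving gives C1 = 49/25, C2 = 182/25.

u = -2*sin(5*x)/25 + cos(5*x)/25 + 49*cos(x)*exp(-3*x)/25 + 182*exp(-3*x)*sin(x)/25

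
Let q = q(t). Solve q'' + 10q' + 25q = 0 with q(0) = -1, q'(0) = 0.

Characteristic equation r² + 10r + 25 = 0 has discriminant (10)² - 4·(25) = 0, so r = -5 is a repeated root.
Hence q_h = (C1 + C2*t)*exp(-5*t).
Apply the initial conditions: q(0) = C1 = -1 and q'(0) = C2 - 5*C1 = 0. Solving gives C1 = -1, C2 = -5.

q = -exp(-5*t) - 5*t*exp(-5*t)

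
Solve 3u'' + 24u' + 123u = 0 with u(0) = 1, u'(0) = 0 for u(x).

Divide through by 3: u'' + 8u' + 41u = 0.
Characteristic equation r² + 8r + 41 = 0 has discriminant (8)² - 4·(41) = -100 < 0, so r = -4 ± 5i.
Hence u_h = C1*cos(5*x)*exp(-4*x) + C2*exp(-4*x)*sin(5*x).
Apply the initial conditions: u(0) = C1 = 1 and u'(0) = -4*C1 + 5*C2 = 0. Solving gives C1 = 1, C2 = 4/5.

u = cos(5*x)*exp(-4*x) + 4*exp(-4*x)*sin(5*x)/5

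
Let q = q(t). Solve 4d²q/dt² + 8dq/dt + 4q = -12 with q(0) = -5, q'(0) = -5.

q = -3 - 2*exp(-t) - 7*t*exp(-t)

Divide through by 4: q'' + 2q' + q = -3.
Characteristic equation r² + 2r + 1 = 0 has discriminant (2)² - 4·(1) = 0, so r = -1 is a repeated root.
Hence q_h = (C1 + C2*t)*exp(-t).
For the particular solution try q_p = A0. Substituting and matching coefficients of each power of t gives A0 = -3, so q_p = -3.
General solution: q = -3 + C1*exp(-t) + C2*t*exp(-t).
Apply the initial conditions: q(0) = -3 + C1 = -5 and q'(0) = C2 - C1 = -5. Solving gives C1 = -2, C2 = -7.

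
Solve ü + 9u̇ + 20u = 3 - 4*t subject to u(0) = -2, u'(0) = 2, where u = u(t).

Characteristic equation r² + 9r + 20 = 0 factors as (r + 4)(r + 5) = 0, so r = -4, -5.
Hence u_h = C1*exp(-4*t) + C2*exp(-5*t).
For the particular solution try u_p = A0 + A1*t. Substituting and matching coefficients of each power of t gives A0 = 6/25, A1 = -1/5, so u_p = 6/25 - t/5.
General solution: u = 6/25 - t/5 + C1*exp(-4*t) + C2*exp(-5*t).
Apply the initial conditions: u(0) = 6/25 + C1 + C2 = -2 and u'(0) = -1/5 - 5*C2 - 4*C1 = 2. Solving gives C1 = -9, C2 = 169/25.

u = 6/25 - 9*exp(-4*t) - t/5 + 169*exp(-5*t)/25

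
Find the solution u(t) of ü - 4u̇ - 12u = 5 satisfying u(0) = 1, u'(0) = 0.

u = -5/12 + 17*exp(-2*t)/16 + 17*exp(6*t)/48

Characteristic equation r² - 4r - 12 = 0 factors as (r - 6)(r + 2) = 0, so r = 6, -2.
Hence u_h = C1*exp(6*t) + C2*exp(-2*t).
For the particular solution try u_p = A0. Substituting and matching coefficients of each power of t gives A0 = -5/12, so u_p = -5/12.
General solution: u = -5/12 + C1*exp(6*t) + C2*exp(-2*t).
Apply the initial conditions: u(0) = -5/12 + C1 + C2 = 1 and u'(0) = -2*C2 + 6*C1 = 0. Solving gives C1 = 17/48, C2 = 17/16.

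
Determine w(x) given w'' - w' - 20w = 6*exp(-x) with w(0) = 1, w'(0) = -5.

w = -exp(-x)/3 + 4*exp(-4*x)/3

Characteristic equation r² - r - 20 = 0 factors as (r + 4)(r - 5) = 0, so r = -4, 5.
Hence w_h = C1*exp(-4*x) + C2*exp(5*x).
Try w_p = A*exp(-x). Substituting into the equation and dividing by exp(-x) gives A = -1/3, so w_p = -exp(-x)/3.
General solution: w = -exp(-x)/3 + C1*exp(-4*x) + C2*exp(5*x).
Apply the initial conditions: w(0) = -1/3 + C1 + C2 = 1 and w'(0) = 1/3 - 4*C1 + 5*C2 = -5. Solving gives C1 = 4/3, C2 = 0.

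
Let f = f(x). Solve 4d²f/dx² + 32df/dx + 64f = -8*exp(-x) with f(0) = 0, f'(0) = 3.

Divide through by 4: f'' + 8f' + 16f = -2*exp(-x).
Characteristic equation r² + 8r + 16 = 0 has discriminant (8)² - 4·(16) = 0, so r = -4 is a repeated root.
Hence f_h = (C1 + C2*x)*exp(-4*x).
Try f_p = A*exp(-x). Substituting into the equation and dividing by exp(-x) gives A = -2/9, so f_p = -2*exp(-x)/9.
General solution: f = -2*exp(-x)/9 + C1*exp(-4*x) + C2*x*exp(-4*x).
Apply the initial conditions: f(0) = -2/9 + C1 = 0 and f'(0) = 2/9 + C2 - 4*C1 = 3. Solving gives C1 = 2/9, C2 = 11/3.

f = -2*exp(-x)/9 + 2*exp(-4*x)/9 + 11*x*exp(-4*x)/3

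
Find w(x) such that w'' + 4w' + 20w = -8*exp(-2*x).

Characteristic equation r² + 4r + 20 = 0 has discriminant (4)² - 4·(20) = -64 < 0, so r = -2 ± 4i.
Hence w_h = C1*cos(4*x)*exp(-2*x) + C2*exp(-2*x)*sin(4*x).
Try w_p = A*exp(-2*x). Substituting into the equation and dividing by exp(-2*x) gives A = -1/2, so w_p = -exp(-2*x)/2.

w = -exp(-2*x)/2 + C1*cos(4*x)*exp(-2*x) + C2*exp(-2*x)*sin(4*x)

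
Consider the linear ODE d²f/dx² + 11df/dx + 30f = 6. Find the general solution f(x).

f = 1/5 + C1*exp(-5*x) + C2*exp(-6*x)

Characteristic equation r² + 11r + 30 = 0 factors as (r + 5)(r + 6) = 0, so r = -5, -6.
Hence f_h = C1*exp(-5*x) + C2*exp(-6*x).
For the particular solution try f_p = A0. Substituting and matching coefficients of each power of x gives A0 = 1/5, so f_p = 1/5.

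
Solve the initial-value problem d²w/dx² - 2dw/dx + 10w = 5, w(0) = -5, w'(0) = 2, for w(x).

w = 1/2 - 11*cos(3*x)*exp(x)/2 + 5*exp(x)*sin(3*x)/2

Characteristic equation r² - 2r + 10 = 0 has discriminant (-2)² - 4·(10) = -36 < 0, so r = 1 ± 3i.
Hence w_h = C1*cos(3*x)*exp(x) + C2*exp(x)*sin(3*x).
For the particular solution try w_p = A0. Substituting and matching coefficients of each power of x gives A0 = 1/2, so w_p = 1/2.
General solution: w = 1/2 + C1*cos(3*x)*exp(x) + C2*exp(x)*sin(3*x).
Apply the initial conditions: w(0) = 1/2 + C1 = -5 and w'(0) = C1 + 3*C2 = 2. Solving gives C1 = -11/2, C2 = 5/2.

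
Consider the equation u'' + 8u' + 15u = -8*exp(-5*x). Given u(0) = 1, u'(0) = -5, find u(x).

Characteristic equation r² + 8r + 15 = 0 factors as (r + 5)(r + 3) = 0, so r = -5, -3.
Hence u_h = C1*exp(-5*x) + C2*exp(-3*x).
Since exp(-5*x) solves the homogeneous equation (r = -5 is a root of multiplicity 1), multiply the trial by x. Try u_p = A*x*exp(-5*x). Substituting into the equation and dividing by exp(-5*x) gives A = 4, so u_p = 4*x*exp(-5*x).
General solution: u = C1*exp(-5*x) + C2*exp(-3*x) + 4*x*exp(-5*x).
Apply the initial conditions: u(0) = C1 + C2 = 1 and u'(0) = 4 - 5*C1 - 3*C2 = -5. Solving gives C1 = 3, C2 = -2.

u = -2*exp(-3*x) + 3*exp(-5*x) + 4*x*exp(-5*x)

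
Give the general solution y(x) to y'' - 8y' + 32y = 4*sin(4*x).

Characteristic equation r² - 8r + 32 = 0 has discriminant (-8)² - 4·(32) = -64 < 0, so r = 4 ± 4i.
Hence y_h = C1*cos(4*x)*exp(4*x) + C2*exp(4*x)*sin(4*x).
Try y_p = A*cos(4*x) + B*sin(4*x). Substituting and equating the coefficients of cos(4x) and sin(4x) gives A = 1/10, B = 1/20, so y_p = cos(4*x)/10 + sin(4*x)/20.

y = cos(4*x)/10 + sin(4*x)/20 + C1*cos(4*x)*exp(4*x) + C2*exp(4*x)*sin(4*x)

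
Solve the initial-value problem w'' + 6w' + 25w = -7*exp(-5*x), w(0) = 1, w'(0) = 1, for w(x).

Characteristic equation r² + 6r + 25 = 0 has discriminant (6)² - 4·(25) = -64 < 0, so r = -3 ± 4i.
Hence w_h = C1*cos(4*x)*exp(-3*x) + C2*exp(-3*x)*sin(4*x).
Try w_p = A*exp(-5*x). Substituting into the equation and dividing by exp(-5*x) gives A = -7/20, so w_p = -7*exp(-5*x)/20.
General solution: w = -7*exp(-5*x)/20 + C1*cos(4*x)*exp(-3*x) + C2*exp(-3*x)*sin(4*x).
Apply the initial conditions: w(0) = -7/20 + C1 = 1 and w'(0) = 7/4 - 3*C1 + 4*C2 = 1. Solving gives C1 = 27/20, C2 = 33/40.

w = -7*exp(-5*x)/20 + 27*cos(4*x)*exp(-3*x)/20 + 33*exp(-3*x)*sin(4*x)/40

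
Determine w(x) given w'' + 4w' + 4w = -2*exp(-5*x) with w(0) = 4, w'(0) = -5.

w = -2*exp(-5*x)/9 + 38*exp(-2*x)/9 + 7*x*exp(-2*x)/3

Characteristic equation r² + 4r + 4 = 0 has discriminant (4)² - 4·(4) = 0, so r = -2 is a repeated root.
Hence w_h = (C1 + C2*x)*exp(-2*x).
Try w_p = A*exp(-5*x). Substituting into the equation and dividing by exp(-5*x) gives A = -2/9, so w_p = -2*exp(-5*x)/9.
General solution: w = -2*exp(-5*x)/9 + C1*exp(-2*x) + C2*x*exp(-2*x).
Apply the initial conditions: w(0) = -2/9 + C1 = 4 and w'(0) = 10/9 + C2 - 2*C1 = -5. Solving gives C1 = 38/9, C2 = 7/3.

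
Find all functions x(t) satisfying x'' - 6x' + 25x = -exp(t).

x = -exp(t)/20 + C1*cos(4*t)*exp(3*t) + C2*exp(3*t)*sin(4*t)

Characteristic equation r² - 6r + 25 = 0 has discriminant (-6)² - 4·(25) = -64 < 0, so r = 3 ± 4i.
Hence x_h = C1*cos(4*t)*exp(3*t) + C2*exp(3*t)*sin(4*t).
Try x_p = A*exp(t). Substituting into the equation and dividing by exp(t) gives A = -1/20, so x_p = -exp(t)/20.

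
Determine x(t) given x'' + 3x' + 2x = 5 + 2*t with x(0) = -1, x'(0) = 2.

Characteristic equation r² + 3r + 2 = 0 factors as (r + 1)(r + 2) = 0, so r = -1, -2.
Hence x_h = C1*exp(-t) + C2*exp(-2*t).
For the particular solution try x_p = A0 + A1*t. Substituting and matching coefficients of each power of t gives A0 = 1, A1 = 1, so x_p = 1 + t.
General solution: x = 1 + t + C1*exp(-t) + C2*exp(-2*t).
Apply the initial conditions: x(0) = 1 + C1 + C2 = -1 and x'(0) = 1 - C1 - 2*C2 = 2. Solving gives C1 = -3, C2 = 1.

x = 1 + t - 3*exp(-t) + exp(-2*t)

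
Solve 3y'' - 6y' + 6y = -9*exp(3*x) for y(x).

y = -3*exp(3*x)/5 + C1*cos(x)*exp(x) + C2*exp(x)*sin(x)

Divide through by 3: y'' - 2y' + 2y = -3*exp(3*x).
Characteristic equation r² - 2r + 2 = 0 has discriminant (-2)² - 4·(2) = -4 < 0, so r = 1 ± i.
Hence y_h = C1*cos(x)*exp(x) + C2*exp(x)*sin(x).
Try y_p = A*exp(3*x). Substituting into the equation and dividing by exp(3*x) gives A = -3/5, so y_p = -3*exp(3*x)/5.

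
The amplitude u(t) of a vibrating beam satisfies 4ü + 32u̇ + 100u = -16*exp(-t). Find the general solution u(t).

Divide through by 4: u'' + 8u' + 25u = -4*exp(-t).
Characteristic equation r² + 8r + 25 = 0 has discriminant (8)² - 4·(25) = -36 < 0, so r = -4 ± 3i.
Hence u_h = C1*cos(3*t)*exp(-4*t) + C2*exp(-4*t)*sin(3*t).
Try u_p = A*exp(-t). Substituting into the equation and dividing by exp(-t) gives A = -2/9, so u_p = -2*exp(-t)/9.

u = -2*exp(-t)/9 + C1*cos(3*t)*exp(-4*t) + C2*exp(-4*t)*sin(3*t)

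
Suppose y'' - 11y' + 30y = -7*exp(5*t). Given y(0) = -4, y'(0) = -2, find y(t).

y = -15*exp(5*t) + 11*exp(6*t) + 7*t*exp(5*t)

Characteristic equation r² - 11r + 30 = 0 factors as (r - 5)(r - 6) = 0, so r = 5, 6.
Hence y_h = C1*exp(5*t) + C2*exp(6*t).
Since exp(5*t) solves the homogeneous equation (r = 5 is a root of multiplicity 1), multiply the trial by t. Try y_p = A*t*exp(5*t). Substituting into the equation and dividing by exp(5*t) gives A = 7, so y_p = 7*t*exp(5*t).
General solution: y = C1*exp(5*t) + C2*exp(6*t) + 7*t*exp(5*t).
Apply the initial conditions: y(0) = C1 + C2 = -4 and y'(0) = 7 + 5*C1 + 6*C2 = -2. Solving gives C1 = -15, C2 = 11.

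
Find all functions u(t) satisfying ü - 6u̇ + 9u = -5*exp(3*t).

u = C1*exp(3*t) - 5*t**2*exp(3*t)/2 + C2*t*exp(3*t)

Characteristic equation r² - 6r + 9 = 0 has discriminant (-6)² - 4·(9) = 0, so r = 3 is a repeated root.
Hence u_h = (C1 + C2*t)*exp(3*t).
Since exp(3*t) solves the homogeneous equation (r = 3 is a root of multiplicity 2), multiply the trial by t^2. Try u_p = A*t^2*exp(3*t). Substituting into the equation and dividing by exp(3*t) gives A = -5/2, so u_p = -5*t^2*exp(3*t)/2.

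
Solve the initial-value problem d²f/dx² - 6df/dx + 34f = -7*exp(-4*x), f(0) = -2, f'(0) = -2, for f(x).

f = -7*exp(-4*x)/74 - 141*cos(5*x)*exp(3*x)/74 + 247*exp(3*x)*sin(5*x)/370

Characteristic equation r² - 6r + 34 = 0 has discriminant (-6)² - 4·(34) = -100 < 0, so r = 3 ± 5i.
Hence f_h = C1*cos(5*x)*exp(3*x) + C2*exp(3*x)*sin(5*x).
Try f_p = A*exp(-4*x). Substituting into the equation and dividing by exp(-4*x) gives A = -7/74, so f_p = -7*exp(-4*x)/74.
General solution: f = -7*exp(-4*x)/74 + C1*cos(5*x)*exp(3*x) + C2*exp(3*x)*sin(5*x).
Apply the initial conditions: f(0) = -7/74 + C1 = -2 and f'(0) = 14/37 + 3*C1 + 5*C2 = -2. Solving gives C1 = -141/74, C2 = 247/370.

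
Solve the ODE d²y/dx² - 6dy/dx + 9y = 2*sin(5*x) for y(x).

Characteristic equation r² - 6r + 9 = 0 has discriminant (-6)² - 4·(9) = 0, so r = 3 is a repeated root.
Hence y_h = (C1 + C2*x)*exp(3*x).
Try y_p = A*cos(5*x) + B*sin(5*x). Substituting and equating the coefficients of cos(5x) and sin(5x) gives A = 15/289, B = -8/289, so y_p = -8*sin(5*x)/289 + 15*cos(5*x)/289.

y = -8*sin(5*x)/289 + 15*cos(5*x)/289 + C1*exp(3*x) + C2*x*exp(3*x)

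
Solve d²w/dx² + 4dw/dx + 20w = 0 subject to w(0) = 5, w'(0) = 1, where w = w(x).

Characteristic equation r² + 4r + 20 = 0 has discriminant (4)² - 4·(20) = -64 < 0, so r = -2 ± 4i.
Hence w_h = C1*cos(4*x)*exp(-2*x) + C2*exp(-2*x)*sin(4*x).
Apply the initial conditions: w(0) = C1 = 5 and w'(0) = -2*C1 + 4*C2 = 1. Solving gives C1 = 5, C2 = 11/4.

w = 5*cos(4*x)*exp(-2*x) + 11*exp(-2*x)*sin(4*x)/4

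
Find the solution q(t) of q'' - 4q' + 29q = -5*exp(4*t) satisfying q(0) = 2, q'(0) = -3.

q = -5*exp(4*t)/29 - 193*exp(2*t)*sin(5*t)/145 + 63*cos(5*t)*exp(2*t)/29

Characteristic equation r² - 4r + 29 = 0 has discriminant (-4)² - 4·(29) = -100 < 0, so r = 2 ± 5i.
Hence q_h = C1*cos(5*t)*exp(2*t) + C2*exp(2*t)*sin(5*t).
Try q_p = A*exp(4*t). Substituting into the equation and dividing by exp(4*t) gives A = -5/29, so q_p = -5*exp(4*t)/29.
General solution: q = -5*exp(4*t)/29 + C1*cos(5*t)*exp(2*t) + C2*exp(2*t)*sin(5*t).
Apply the initial conditions: q(0) = -5/29 + C1 = 2 and q'(0) = -20/29 + 2*C1 + 5*C2 = -3. Solving gives C1 = 63/29, C2 = -193/145.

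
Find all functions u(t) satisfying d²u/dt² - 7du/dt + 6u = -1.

Characteristic equation r² - 7r + 6 = 0 factors as (r - 1)(r - 6) = 0, so r = 1, 6.
Hence u_h = C1*exp(t) + C2*exp(6*t).
For the particular solution try u_p = A0. Substituting and matching coefficients of each power of t gives A0 = -1/6, so u_p = -1/6.

u = -1/6 + C1*exp(t) + C2*exp(6*t)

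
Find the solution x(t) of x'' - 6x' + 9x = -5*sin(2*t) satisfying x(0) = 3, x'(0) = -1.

Characteristic equation r² - 6r + 9 = 0 has discriminant (-6)² - 4·(9) = 0, so r = 3 is a repeated root.
Hence x_h = (C1 + C2*t)*exp(3*t).
Try x_p = A*cos(2*t) + B*sin(2*t). Substituting and equating the coefficients of cos(2t) and sin(2t) gives A = -60/169, B = -25/169, so x_p = -60*cos(2*t)/169 - 25*sin(2*t)/169.
General solution: x = -60*cos(2*t)/169 - 25*sin(2*t)/169 + C1*exp(3*t) + C2*t*exp(3*t).
Apply the initial conditions: x(0) = -60/169 + C1 = 3 and x'(0) = -50/169 + C2 + 3*C1 = -1. Solving gives C1 = 567/169, C2 = -140/13.

x = -60*cos(2*t)/169 - 25*sin(2*t)/169 + 567*exp(3*t)/169 - 140*t*exp(3*t)/13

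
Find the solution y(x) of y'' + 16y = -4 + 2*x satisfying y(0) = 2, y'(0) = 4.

y = -1/4 + x/8 + 9*cos(4*x)/4 + 31*sin(4*x)/32

Characteristic equation r² + 16 = 0 has discriminant (0)² - 4·(16) = -64 < 0, so r = ± 4i.
Hence y_h = C1*cos(4*x) + C2*sin(4*x).
For the particular solution try y_p = A0 + A1*x. Substituting and matching coefficients of each power of x gives A0 = -1/4, A1 = 1/8, so y_p = -1/4 + x/8.
General solution: y = -1/4 + x/8 + C1*cos(4*x) + C2*sin(4*x).
Apply the initial conditions: y(0) = -1/4 + C1 = 2 and y'(0) = 1/8 + 4*C2 = 4. Solving gives C1 = 9/4, C2 = 31/32.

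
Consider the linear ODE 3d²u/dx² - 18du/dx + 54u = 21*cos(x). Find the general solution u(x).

u = -42*sin(x)/325 + 119*cos(x)/325 + C1*cos(3*x)*exp(3*x) + C2*exp(3*x)*sin(3*x)

Divide through by 3: u'' - 6u' + 18u = 7*cos(x).
Characteristic equation r² - 6r + 18 = 0 has discriminant (-6)² - 4·(18) = -36 < 0, so r = 3 ± 3i.
Hence u_h = C1*cos(3*x)*exp(3*x) + C2*exp(3*x)*sin(3*x).
Try u_p = A*cos(x) + B*sin(x). Substituting and equating the coefficients of cos(x) and sin(x) gives A = 119/325, B = -42/325, so u_p = -42*sin(x)/325 + 119*cos(x)/325.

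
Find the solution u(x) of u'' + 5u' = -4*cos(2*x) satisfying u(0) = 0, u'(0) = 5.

u = 1 - 33*exp(-5*x)/29 - 10*sin(2*x)/29 + 4*cos(2*x)/29

Characteristic equation r² + 5r = 0 factors as (r + 5)r = 0, so r = -5, 0.
Hence u_h = C1*exp(-5*x) + C2.
Try u_p = A*cos(2*x) + B*sin(2*x). Substituting and equating the coefficients of cos(2x) and sin(2x) gives A = 4/29, B = -10/29, so u_p = -10*sin(2*x)/29 + 4*cos(2*x)/29.
General solution: u = C2 - 10*sin(2*x)/29 + 4*cos(2*x)/29 + C1*exp(-5*x).
Apply the initial conditions: u(0) = 4/29 + C1 + C2 = 0 and u'(0) = -20/29 - 5*C1 = 5. Solving gives C1 = -33/29, C2 = 1.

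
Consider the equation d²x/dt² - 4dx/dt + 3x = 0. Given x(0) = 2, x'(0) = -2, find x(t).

x = -2*exp(3*t) + 4*exp(t)

Characteristic equation r² - 4r + 3 = 0 factors as (r - 1)(r - 3) = 0, so r = 1, 3.
Hence x_h = C1*exp(t) + C2*exp(3*t).
Apply the initial conditions: x(0) = C1 + C2 = 2 and x'(0) = C1 + 3*C2 = -2. Solving gives C1 = 4, C2 = -2.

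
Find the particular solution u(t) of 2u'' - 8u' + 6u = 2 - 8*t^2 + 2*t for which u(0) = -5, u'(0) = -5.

Divide through by 2: u'' - 4u' + 3u = 1 + t - 4*t^2.
Characteristic equation r² - 4r + 3 = 0 factors as (r - 1)(r - 3) = 0, so r = 1, 3.
Hence u_h = C1*exp(t) + C2*exp(3*t).
For the particular solution try u_p = A0 + A1*t + A2*t^2. Substituting and matching coefficients of each power of t gives A0 = -83/27, A1 = -29/9, A2 = -4/3, so u_p = -83/27 - 29*t/9 - 4*t^2/3.
General solution: u = -83/27 - 29*t/9 - 4*t^2/3 + C1*exp(t) + C2*exp(3*t).
Apply the initial conditions: u(0) = -83/27 + C1 + C2 = -5 and u'(0) = -29/9 + C1 + 3*C2 = -5. Solving gives C1 = -2, C2 = 2/27.

u = -83/27 - 2*exp(t) - 29*t/9 - 4*t**2/3 + 2*exp(3*t)/27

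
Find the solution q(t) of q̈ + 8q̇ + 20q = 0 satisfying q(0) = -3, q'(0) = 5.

q = -3*cos(2*t)*exp(-4*t) - 7*exp(-4*t)*sin(2*t)/2

Characteristic equation r² + 8r + 20 = 0 has discriminant (8)² - 4·(20) = -16 < 0, so r = -4 ± 2i.
Hence q_h = C1*cos(2*t)*exp(-4*t) + C2*exp(-4*t)*sin(2*t).
Apply the initial conditions: q(0) = C1 = -3 and q'(0) = -4*C1 + 2*C2 = 5. Solving gives C1 = -3, C2 = -7/2.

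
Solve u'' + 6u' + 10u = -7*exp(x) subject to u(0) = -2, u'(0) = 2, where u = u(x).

Characteristic equation r² + 6r + 10 = 0 has discriminant (6)² - 4·(10) = -4 < 0, so r = -3 ± i.
Hence u_h = C1*cos(x)*exp(-3*x) + C2*exp(-3*x)*sin(x).
Try u_p = A*exp(x). Substituting into the equation and dividing by exp(x) gives A = -7/17, so u_p = -7*exp(x)/17.
General solution: u = -7*exp(x)/17 + C1*cos(x)*exp(-3*x) + C2*exp(-3*x)*sin(x).
Apply the initial conditions: u(0) = -7/17 + C1 = -2 and u'(0) = -7/17 + C2 - 3*C1 = 2. Solving gives C1 = -27/17, C2 = -40/17.

u = -7*exp(x)/17 - 40*exp(-3*x)*sin(x)/17 - 27*cos(x)*exp(-3*x)/17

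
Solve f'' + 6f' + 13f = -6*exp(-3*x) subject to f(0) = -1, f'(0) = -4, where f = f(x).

Characteristic equation r² + 6r + 13 = 0 has discriminant (6)² - 4·(13) = -16 < 0, so r = -3 ± 2i.
Hence f_h = C1*cos(2*x)*exp(-3*x) + C2*exp(-3*x)*sin(2*x).
Try f_p = A*exp(-3*x). Substituting into the equation and dividing by exp(-3*x) gives A = -3/2, so f_p = -3*exp(-3*x)/2.
General solution: f = -3*exp(-3*x)/2 + C1*cos(2*x)*exp(-3*x) + C2*exp(-3*x)*sin(2*x).
Apply the initial conditions: f(0) = -3/2 + C1 = -1 and f'(0) = 9/2 - 3*C1 + 2*C2 = -4. Solving gives C1 = 1/2, C2 = -7/2.

f = -3*exp(-3*x)/2 + cos(2*x)*exp(-3*x)/2 - 7*exp(-3*x)*sin(2*x)/2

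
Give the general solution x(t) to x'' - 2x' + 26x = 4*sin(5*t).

Characteristic equation r² - 2r + 26 = 0 has discriminant (-2)² - 4·(26) = -100 < 0, so r = 1 ± 5i.
Hence x_h = C1*cos(5*t)*exp(t) + C2*exp(t)*sin(5*t).
Try x_p = A*cos(5*t) + B*sin(5*t). Substituting and equating the coefficients of cos(5t) and sin(5t) gives A = 40/101, B = 4/101, so x_p = 4*sin(5*t)/101 + 40*cos(5*t)/101.

x = 4*sin(5*t)/101 + 40*cos(5*t)/101 + C1*cos(5*t)*exp(t) + C2*exp(t)*sin(5*t)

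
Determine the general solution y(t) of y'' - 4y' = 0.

y = C2 + C1*exp(4*t)

Characteristic equation r² - 4r = 0 factors as (r - 4)r = 0, so r = 4, 0.
Hence y_h = C1*exp(4*t) + C2.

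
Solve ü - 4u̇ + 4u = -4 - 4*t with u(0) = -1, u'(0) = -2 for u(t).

Characteristic equation r² - 4r + 4 = 0 has discriminant (-4)² - 4·(4) = 0, so r = 2 is a repeated root.
Hence u_h = (C1 + C2*t)*exp(2*t).
For the particular solution try u_p = A0 + A1*t. Substituting and matching coefficients of each power of t gives A0 = -2, A1 = -1, so u_p = -2 - t.
General solution: u = -2 - t + C1*exp(2*t) + C2*t*exp(2*t).
Apply the initial conditions: u(0) = -2 + C1 = -1 and u'(0) = -1 + C2 + 2*C1 = -2. Solving gives C1 = 1, C2 = -3.

u = -2 - t - 3*t*exp(2*t) + exp(2*t)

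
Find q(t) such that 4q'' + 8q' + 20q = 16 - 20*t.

Divide through by 4: q'' + 2q' + 5q = 4 - 5*t.
Characteristic equation r² + 2r + 5 = 0 has discriminant (2)² - 4·(5) = -16 < 0, so r = -1 ± 2i.
Hence q_h = C1*cos(2*t)*exp(-t) + C2*exp(-t)*sin(2*t).
For the particular solution try q_p = A0 + A1*t. Substituting and matching coefficients of each power of t gives A0 = 6/5, A1 = -1, so q_p = 6/5 - t.

q = 6/5 - t + C1*cos(2*t)*exp(-t) + C2*exp(-t)*sin(2*t)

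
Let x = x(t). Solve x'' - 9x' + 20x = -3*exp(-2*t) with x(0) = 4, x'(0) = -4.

x = -143*exp(5*t)/7 - exp(-2*t)/14 + 49*exp(4*t)/2

Characteristic equation r² - 9r + 20 = 0 factors as (r - 5)(r - 4) = 0, so r = 5, 4.
Hence x_h = C1*exp(5*t) + C2*exp(4*t).
Try x_p = A*exp(-2*t). Substituting into the equation and dividing by exp(-2*t) gives A = -1/14, so x_p = -exp(-2*t)/14.
General solution: x = -exp(-2*t)/14 + C1*exp(5*t) + C2*exp(4*t).
Apply the initial conditions: x(0) = -1/14 + C1 + C2 = 4 and x'(0) = 1/7 + 4*C2 + 5*C1 = -4. Solving gives C1 = -143/7, C2 = 49/2.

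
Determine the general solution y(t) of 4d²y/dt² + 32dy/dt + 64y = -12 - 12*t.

Divide through by 4: y'' + 8y' + 16y = -3 - 3*t.
Characteristic equation r² + 8r + 16 = 0 has discriminant (8)² - 4·(16) = 0, so r = -4 is a repeated root.
Hence y_h = (C1 + C2*t)*exp(-4*t).
For the particular solution try y_p = A0 + A1*t. Substituting and matching coefficients of each power of t gives A0 = -3/32, A1 = -3/16, so y_p = -3/32 - 3*t/16.

y = -3/32 - 3*t/16 + C1*exp(-4*t) + C2*t*exp(-4*t)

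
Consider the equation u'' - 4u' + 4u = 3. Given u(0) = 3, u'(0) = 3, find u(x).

u = 3/4 + 9*exp(2*x)/4 - 3*x*exp(2*x)/2

Characteristic equation r² - 4r + 4 = 0 has discriminant (-4)² - 4·(4) = 0, so r = 2 is a repeated root.
Hence u_h = (C1 + C2*x)*exp(2*x).
For the particular solution try u_p = A0. Substituting and matching coefficients of each power of x gives A0 = 3/4, so u_p = 3/4.
General solution: u = 3/4 + C1*exp(2*x) + C2*x*exp(2*x).
Apply the initial conditions: u(0) = 3/4 + C1 = 3 and u'(0) = C2 + 2*C1 = 3. Solving gives C1 = 9/4, C2 = -3/2.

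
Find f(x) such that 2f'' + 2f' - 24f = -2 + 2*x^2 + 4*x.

Divide through by 2: f'' + f' - 12f = -1 + x^2 + 2*x.
Characteristic equation r² + r - 12 = 0 factors as (r + 4)(r - 3) = 0, so r = -4, 3.
Hence f_h = C1*exp(-4*x) + C2*exp(3*x).
For the particular solution try f_p = A0 + A1*x + A2*x^2. Substituting and matching coefficients of each power of x gives A0 = 47/864, A1 = -13/72, A2 = -1/12, so f_p = 47/864 - 13*x/72 - x^2/12.

f = 47/864 - 13*x/72 - x**2/12 + C1*exp(-4*x) + C2*exp(3*x)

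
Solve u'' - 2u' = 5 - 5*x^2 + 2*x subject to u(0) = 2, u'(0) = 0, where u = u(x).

u = 9/8 - 7*x/4 + 3*x**2/4 + 5*x**3/6 + 7*exp(2*x)/8

Characteristic equation r² - 2r = 0 factors as (r - 2)r = 0, so r = 2, 0.
Hence u_h = C1*exp(2*x) + C2.
Since 0 is a characteristic root (multiplicity 1), multiply the polynomial trial by x: try u_p = x*(A0 + A1*x + A2*x^2). Substituting and matching coefficients of each power of x gives A0 = -7/4, A1 = 3/4, A2 = 5/6, so u_p = -7*x/4 + 3*x^2/4 + 5*x^3/6.
General solution: u = C2 - 7*x/4 + 3*x^2/4 + 5*x^3/6 + C1*exp(2*x).
Apply the initial conditions: u(0) = C1 + C2 = 2 and u'(0) = -7/4 + 2*C1 = 0. Solving gives C1 = 7/8, C2 = 9/8.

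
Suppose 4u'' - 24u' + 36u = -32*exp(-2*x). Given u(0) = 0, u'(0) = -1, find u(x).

u = -8*exp(-2*x)/25 + 8*exp(3*x)/25 - 13*x*exp(3*x)/5

Divide through by 4: u'' - 6u' + 9u = -8*exp(-2*x).
Characteristic equation r² - 6r + 9 = 0 has discriminant (-6)² - 4·(9) = 0, so r = 3 is a repeated root.
Hence u_h = (C1 + C2*x)*exp(3*x).
Try u_p = A*exp(-2*x). Substituting into the equation and dividing by exp(-2*x) gives A = -8/25, so u_p = -8*exp(-2*x)/25.
General solution: u = -8*exp(-2*x)/25 + C1*exp(3*x) + C2*x*exp(3*x).
Apply the initial conditions: u(0) = -8/25 + C1 = 0 and u'(0) = 16/25 + C2 + 3*C1 = -1. Solving gives C1 = 8/25, C2 = -13/5.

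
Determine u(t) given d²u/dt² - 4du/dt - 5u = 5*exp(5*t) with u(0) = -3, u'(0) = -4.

u = -61*exp(-t)/36 - 47*exp(5*t)/36 + 5*t*exp(5*t)/6

Characteristic equation r² - 4r - 5 = 0 factors as (r - 5)(r + 1) = 0, so r = 5, -1.
Hence u_h = C1*exp(5*t) + C2*exp(-t).
Since exp(5*t) solves the homogeneous equation (r = 5 is a root of multiplicity 1), multiply the trial by t. Try u_p = A*t*exp(5*t). Substituting into the equation and dividing by exp(5*t) gives A = 5/6, so u_p = 5*t*exp(5*t)/6.
General solution: u = C1*exp(5*t) + C2*exp(-t) + 5*t*exp(5*t)/6.
Apply the initial conditions: u(0) = C1 + C2 = -3 and u'(0) = 5/6 - C2 + 5*C1 = -4. Solving gives C1 = -47/36, C2 = -61/36.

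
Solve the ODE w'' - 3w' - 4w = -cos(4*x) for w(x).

Characteristic equation r² - 3r - 4 = 0 factors as (r + 1)(r - 4) = 0, so r = -1, 4.
Hence w_h = C1*exp(-x) + C2*exp(4*x).
Try w_p = A*cos(4*x) + B*sin(4*x). Substituting and equating the coefficients of cos(4x) and sin(4x) gives A = 5/136, B = 3/136, so w_p = 3*sin(4*x)/136 + 5*cos(4*x)/136.

w = 3*sin(4*x)/136 + 5*cos(4*x)/136 + C1*exp(-x) + C2*exp(4*x)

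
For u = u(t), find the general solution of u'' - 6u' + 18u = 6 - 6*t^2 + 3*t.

Characteristic equation r² - 6r + 18 = 0 has discriminant (-6)² - 4·(18) = -36 < 0, so r = 3 ± 3i.
Hence u_h = C1*cos(3*t)*exp(3*t) + C2*exp(3*t)*sin(3*t).
For the particular solution try u_p = A0 + A1*t + A2*t^2. Substituting and matching coefficients of each power of t gives A0 = 19/54, A1 = -1/18, A2 = -1/3, so u_p = 19/54 - t^2/3 - t/18.

u = 19/54 - t**2/3 - t/18 + C1*cos(3*t)*exp(3*t) + C2*exp(3*t)*sin(3*t)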